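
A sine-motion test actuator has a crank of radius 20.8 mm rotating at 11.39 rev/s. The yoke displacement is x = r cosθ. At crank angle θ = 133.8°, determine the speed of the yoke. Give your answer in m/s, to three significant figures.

1.07

ω = 71.57 rad/s (from 11.39 rev/s).
x = r cosθ ⇒ ẋ = −rω sinθ.
|v| = rω|sinθ| = 0.0208·71.57·|sin 133.8°| = 1.0744 m/s.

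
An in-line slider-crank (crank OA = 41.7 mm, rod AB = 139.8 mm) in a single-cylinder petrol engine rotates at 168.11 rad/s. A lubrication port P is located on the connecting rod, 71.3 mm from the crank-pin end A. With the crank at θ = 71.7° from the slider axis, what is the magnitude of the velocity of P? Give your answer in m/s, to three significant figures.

7.07

ω = 168.1 rad/s.  Crank-pin speed |V_A| = rω = 7.0102 m/s, perpendicular to OA.
Rod angle: sinφ = −(r/L) sinθ ⇒ φ = -16.451°; ω_rod = −rω cosθ/√(L²−r²sin²θ) = -16.417 rad/s.
V_P = V_A + ω_rod × AP, with AP = 0.0713 m along the rod.
Components: V_Px = −rω sinθ − a·ω_rod·sinφ = -6.9871 m/s;  V_Py = rω cosθ + a·ω_rod·cosφ = +1.0785 m/s.
|V_P| = √(V_Px² + V_Py²) = 7.0699 m/s.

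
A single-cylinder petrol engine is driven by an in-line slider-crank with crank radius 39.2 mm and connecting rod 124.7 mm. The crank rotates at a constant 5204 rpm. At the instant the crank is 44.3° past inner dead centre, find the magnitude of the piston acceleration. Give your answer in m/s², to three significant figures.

8520

ω = 2π·5204/60 = 545 rad/s
x(θ) = r cosθ + √(L² − r² sin²θ); with ω constant, a = ω²·d²x/dθ².
d²x/dθ² = −r cosθ − r²(cos2θ)/√u − r⁴ sin²2θ/(4u^{3/2}),  u = L² − r² sin²θ = 0.0148005 m².
Substituting r = 0.0392 m, L = 0.1247 m, θ = 44.3°: d²x/dθ² = -0.028691 m.
a = ω²·d²x/dθ² = (545)²·(-0.028691) = -8520.9 m/s²;  |a| = 8520.9 m/s².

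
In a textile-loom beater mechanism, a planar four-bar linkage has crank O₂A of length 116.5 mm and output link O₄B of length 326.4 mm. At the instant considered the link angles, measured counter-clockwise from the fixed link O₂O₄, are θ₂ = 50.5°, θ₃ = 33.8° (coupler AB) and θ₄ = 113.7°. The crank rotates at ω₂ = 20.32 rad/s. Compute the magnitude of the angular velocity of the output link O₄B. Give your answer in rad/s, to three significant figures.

2.12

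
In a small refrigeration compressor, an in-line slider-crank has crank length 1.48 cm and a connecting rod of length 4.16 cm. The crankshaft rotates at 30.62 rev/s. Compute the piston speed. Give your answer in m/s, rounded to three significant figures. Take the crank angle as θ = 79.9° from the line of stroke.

ω = 2π·30.6 = 192.4 rad/s
For an in-line slider-crank, x = r cosθ + √(L² − r² sin²θ), so v = −rω sinθ·[1 + r cosθ/√(L² − r² sin²θ)].
With r = 0.0148 m, L = 0.0416 m, θ = 79.9°: √(L² − r² sin²θ) = 0.038965 m.
v = −0.0148·192.4·0.98450·[1 + 0.0148·0.17537/0.038965] = -2.99 m/s.
|v| = 2.99 m/s.

2.99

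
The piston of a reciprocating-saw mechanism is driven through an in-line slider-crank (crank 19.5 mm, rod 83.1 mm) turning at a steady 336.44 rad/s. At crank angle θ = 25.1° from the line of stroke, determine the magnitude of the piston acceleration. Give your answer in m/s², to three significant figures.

2340

ω = 336.4 rad/s
x(θ) = r cosθ + √(L² − r² sin²θ); with ω constant, a = ω²·d²x/dθ².
d²x/dθ² = −r cosθ − r²(cos2θ)/√u − r⁴ sin²2θ/(4u^{3/2}),  u = L² − r² sin²θ = 0.00683719 m².
Substituting r = 0.0195 m, L = 0.0831 m, θ = 25.1°: d²x/dθ² = -0.02064 m.
a = ω²·d²x/dθ² = (336.4)²·(-0.02064) = -2336.3 m/s²;  |a| = 2336.3 m/s².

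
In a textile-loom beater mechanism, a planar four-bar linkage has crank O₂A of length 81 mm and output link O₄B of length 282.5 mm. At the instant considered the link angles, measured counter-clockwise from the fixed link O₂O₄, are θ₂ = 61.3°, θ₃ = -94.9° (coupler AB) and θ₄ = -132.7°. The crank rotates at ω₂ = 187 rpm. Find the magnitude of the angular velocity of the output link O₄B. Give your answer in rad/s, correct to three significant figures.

ω₂ = 19.58 rad/s (from 187 rpm).
Differentiating the loop-closure r₂e^{iθ₂}+r₃e^{iθ₃}=r₁+r₄e^{iθ₄} gives r₂ω₂e^{iθ₂}+r₃ω₃e^{iθ₃}=r₄ω₄e^{iθ₄}.
Eliminating the other unknown: ω₄ = r₂ω₂ sin(θ₂−θ₃) / [r₄ sin(θ₄−θ₃)].
Numerator sine = +0.40355; denominator sine = -0.61291.
Result = 0.081·19.58·(+0.40355) / (0.2825·(-0.61291)) = -3.6969 rad/s; magnitude 3.6969 rad/s.

3.70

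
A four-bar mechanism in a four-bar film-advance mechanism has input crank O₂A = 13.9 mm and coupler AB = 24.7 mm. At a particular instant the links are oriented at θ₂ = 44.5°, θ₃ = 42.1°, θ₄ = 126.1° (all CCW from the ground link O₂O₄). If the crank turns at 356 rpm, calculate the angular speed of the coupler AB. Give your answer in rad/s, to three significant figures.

20.9

ω₂ = 37.28 rad/s (from 356 rpm).
Differentiating the loop-closure r₂e^{iθ₂}+r₃e^{iθ₃}=r₁+r₄e^{iθ₄} gives r₂ω₂e^{iθ₂}+r₃ω₃e^{iθ₃}=r₄ω₄e^{iθ₄}.
Eliminating the other unknown: ω₃ = r₂ω₂ sin(θ₄−θ₂) / [r₃ sin(θ₃−θ₄)].
Numerator sine = +0.98927; denominator sine = -0.99452.
Result = 0.0139·37.28·(+0.98927) / (0.0247·(-0.99452)) = -20.869 rad/s; magnitude 20.869 rad/s.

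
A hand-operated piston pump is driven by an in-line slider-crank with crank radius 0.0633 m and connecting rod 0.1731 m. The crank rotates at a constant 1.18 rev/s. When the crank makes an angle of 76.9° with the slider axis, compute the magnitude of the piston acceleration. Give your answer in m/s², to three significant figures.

0.423

ω = 2π·1.18 = 7.414 rad/s
x(θ) = r cosθ + √(L² − r² sin²θ); with ω constant, a = ω²·d²x/dθ².
d²x/dθ² = −r cosθ − r²(cos2θ)/√u − r⁴ sin²2θ/(4u^{3/2}),  u = L² − r² sin²θ = 0.0261626 m².
Substituting r = 0.0633 m, L = 0.1731 m, θ = 76.9°: d²x/dθ² = +0.0076953 m.
a = ω²·d²x/dθ² = (7.414)²·(+0.0076953) = +0.42301 m/s²;  |a| = 0.42301 m/s².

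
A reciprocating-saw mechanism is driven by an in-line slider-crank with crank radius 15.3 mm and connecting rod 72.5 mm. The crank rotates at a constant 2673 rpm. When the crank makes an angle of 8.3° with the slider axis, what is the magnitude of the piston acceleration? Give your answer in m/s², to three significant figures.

ω = 2π·2673/60 = 279.9 rad/s
x(θ) = r cosθ + √(L² − r² sin²θ); with ω constant, a = ω²·d²x/dθ².
d²x/dθ² = −r cosθ − r²(cos2θ)/√u − r⁴ sin²2θ/(4u^{3/2}),  u = L² − r² sin²θ = 0.00525137 m².
Substituting r = 0.0153 m, L = 0.0725 m, θ = 8.3°: d²x/dθ² = -0.018238 m.
a = ω²·d²x/dθ² = (279.9)²·(-0.018238) = -1429 m/s²;  |a| = 1429 m/s².

1430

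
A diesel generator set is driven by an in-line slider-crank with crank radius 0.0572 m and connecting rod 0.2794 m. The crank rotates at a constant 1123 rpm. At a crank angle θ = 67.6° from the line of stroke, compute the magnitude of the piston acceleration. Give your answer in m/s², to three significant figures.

ω = 2π·1123/60 = 117.6 rad/s
x(θ) = r cosθ + √(L² − r² sin²θ); with ω constant, a = ω²·d²x/dθ².
d²x/dθ² = −r cosθ − r²(cos2θ)/√u − r⁴ sin²2θ/(4u^{3/2}),  u = L² − r² sin²θ = 0.0752676 m².
Substituting r = 0.0572 m, L = 0.2794 m, θ = 67.6°: d²x/dθ² = -0.013399 m.
a = ω²·d²x/dθ² = (117.6)²·(-0.013399) = -185.31 m/s²;  |a| = 185.31 m/s².

185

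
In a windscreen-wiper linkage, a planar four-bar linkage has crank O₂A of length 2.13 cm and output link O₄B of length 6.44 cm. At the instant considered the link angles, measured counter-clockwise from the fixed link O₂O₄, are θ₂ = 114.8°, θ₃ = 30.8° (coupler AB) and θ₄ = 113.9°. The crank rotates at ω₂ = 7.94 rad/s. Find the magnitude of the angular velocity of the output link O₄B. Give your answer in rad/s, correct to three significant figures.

2.63

ω₂ = 7.94 rad/s
Differentiating the loop-closure r₂e^{iθ₂}+r₃e^{iθ₃}=r₁+r₄e^{iθ₄} gives r₂ω₂e^{iθ₂}+r₃ω₃e^{iθ₃}=r₄ω₄e^{iθ₄}.
Eliminating the other unknown: ω₄ = r₂ω₂ sin(θ₂−θ₃) / [r₄ sin(θ₄−θ₃)].
Numerator sine = +0.99452; denominator sine = +0.99276.
Result = 0.0213·7.94·(+0.99452) / (0.0644·(+0.99276)) = +2.6308 rad/s; magnitude 2.6308 rad/s.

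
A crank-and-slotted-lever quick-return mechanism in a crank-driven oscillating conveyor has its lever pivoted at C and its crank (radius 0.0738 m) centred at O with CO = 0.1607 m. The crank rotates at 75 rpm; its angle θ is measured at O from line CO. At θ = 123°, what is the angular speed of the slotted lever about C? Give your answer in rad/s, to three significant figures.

ω = 7.854 rad/s (from 75 rpm).
Crank pin A relative to C: A = (d + r cosθ, r sinθ); lever angle φ = atan2(r sinθ, d + r cosθ).
Differentiating tanφ: φ̇ = rω(d cosθ + r)/(d² + r² + 2dr cosθ).
d² + r² + 2dr cosθ = |CA|² = 0.0183525 m²;  d cosθ + r = -0.013723 m.
|ω_lever| = |0.0738·7.854·-0.013723| / 0.0183525 = 0.43343 rad/s.

0.433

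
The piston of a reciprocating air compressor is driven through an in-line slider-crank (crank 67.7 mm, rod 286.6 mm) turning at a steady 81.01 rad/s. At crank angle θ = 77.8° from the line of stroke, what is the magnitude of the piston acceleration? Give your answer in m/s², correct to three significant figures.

4.07

ω = 81.01 rad/s
x(θ) = r cosθ + √(L² − r² sin²θ); with ω constant, a = ω²·d²x/dθ².
d²x/dθ² = −r cosθ − r²(cos2θ)/√u − r⁴ sin²2θ/(4u^{3/2}),  u = L² − r² sin²θ = 0.077761 m².
Substituting r = 0.0677 m, L = 0.2866 m, θ = 77.8°: d²x/dθ² = +0.00061999 m.
a = ω²·d²x/dθ² = (81.01)²·(+0.00061999) = +4.0688 m/s²;  |a| = 4.0688 m/s².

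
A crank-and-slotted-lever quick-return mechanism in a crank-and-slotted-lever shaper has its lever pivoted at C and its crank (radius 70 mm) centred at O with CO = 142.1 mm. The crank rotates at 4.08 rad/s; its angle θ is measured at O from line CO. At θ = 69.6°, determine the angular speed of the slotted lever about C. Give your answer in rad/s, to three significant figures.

ω = 4.08 rad/s
Crank pin A relative to C: A = (d + r cosθ, r sinθ); lever angle φ = atan2(r sinθ, d + r cosθ).
Differentiating tanφ: φ̇ = rω(d cosθ + r)/(d² + r² + 2dr cosθ).
d² + r² + 2dr cosθ = |CA|² = 0.0320269 m²;  d cosθ + r = +0.11953 m.
|ω_lever| = |0.07·4.08·+0.11953| / 0.0320269 = 1.0659 rad/s.

1.07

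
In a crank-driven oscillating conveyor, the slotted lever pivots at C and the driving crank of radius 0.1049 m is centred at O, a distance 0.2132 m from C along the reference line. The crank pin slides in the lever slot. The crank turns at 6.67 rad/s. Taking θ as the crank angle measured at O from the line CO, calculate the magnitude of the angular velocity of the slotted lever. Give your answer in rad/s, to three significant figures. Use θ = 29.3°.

ω = 6.67 rad/s
Crank pin A relative to C: A = (d + r cosθ, r sinθ); lever angle φ = atan2(r sinθ, d + r cosθ).
Differentiating tanφ: φ̇ = rω(d cosθ + r)/(d² + r² + 2dr cosθ).
d² + r² + 2dr cosθ = |CA|² = 0.0954654 m²;  d cosθ + r = +0.29083 m.
|ω_lever| = |0.1049·6.67·+0.29083| / 0.0954654 = 2.1315 rad/s.

2.13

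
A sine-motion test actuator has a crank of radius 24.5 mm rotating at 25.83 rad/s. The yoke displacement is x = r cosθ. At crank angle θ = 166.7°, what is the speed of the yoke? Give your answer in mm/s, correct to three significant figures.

146

ω = 25.83 rad/s
x = r cosθ ⇒ ẋ = −rω sinθ.
|v| = rω|sinθ| = 0.0245·25.83·|sin 166.7°| = 0.14558 m/s = 145.58 mm/s.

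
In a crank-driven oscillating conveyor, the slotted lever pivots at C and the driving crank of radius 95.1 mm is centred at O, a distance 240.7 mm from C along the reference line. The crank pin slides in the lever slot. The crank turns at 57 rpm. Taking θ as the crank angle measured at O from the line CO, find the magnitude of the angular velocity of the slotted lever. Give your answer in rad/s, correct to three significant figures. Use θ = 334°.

ω = 5.969 rad/s (from 57 rpm).
Crank pin A relative to C: A = (d + r cosθ, r sinθ); lever angle φ = atan2(r sinθ, d + r cosθ).
Differentiating tanφ: φ̇ = rω(d cosθ + r)/(d² + r² + 2dr cosθ).
d² + r² + 2dr cosθ = |CA|² = 0.108128 m²;  d cosθ + r = +0.31144 m.
|ω_lever| = |0.0951·5.969·+0.31144| / 0.108128 = 1.635 rad/s.

1.64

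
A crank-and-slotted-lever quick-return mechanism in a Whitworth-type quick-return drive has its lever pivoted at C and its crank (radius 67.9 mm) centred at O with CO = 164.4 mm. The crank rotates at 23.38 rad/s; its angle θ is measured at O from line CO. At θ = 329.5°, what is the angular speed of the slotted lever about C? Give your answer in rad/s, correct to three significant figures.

6.54

ω = 23.38 rad/s
Crank pin A relative to C: A = (d + r cosθ, r sinθ); lever angle φ = atan2(r sinθ, d + r cosθ).
Differentiating tanφ: φ̇ = rω(d cosθ + r)/(d² + r² + 2dr cosθ).
d² + r² + 2dr cosθ = |CA|² = 0.0508741 m²;  d cosθ + r = +0.20955 m.
|ω_lever| = |0.0679·23.38·+0.20955| / 0.0508741 = 6.539 rad/s.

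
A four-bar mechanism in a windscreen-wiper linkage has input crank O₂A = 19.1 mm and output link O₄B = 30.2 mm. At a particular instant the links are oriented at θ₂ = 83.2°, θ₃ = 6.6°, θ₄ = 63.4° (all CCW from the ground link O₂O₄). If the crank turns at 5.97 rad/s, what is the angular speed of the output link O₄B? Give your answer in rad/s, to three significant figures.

4.39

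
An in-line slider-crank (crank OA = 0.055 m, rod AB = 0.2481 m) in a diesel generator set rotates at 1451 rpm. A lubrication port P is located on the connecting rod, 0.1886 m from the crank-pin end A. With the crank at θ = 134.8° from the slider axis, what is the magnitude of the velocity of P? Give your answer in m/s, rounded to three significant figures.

ω = 151.9 rad/s.  Crank-pin speed |V_A| = rω = 8.3572 m/s, perpendicular to OA.
Rod angle: sinφ = −(r/L) sinθ ⇒ φ = -9.050°; ω_rod = −rω cosθ/√(L²−r²sin²θ) = +24.035 rad/s.
V_P = V_A + ω_rod × AP, with AP = 0.1886 m along the rod.
Components: V_Px = −rω sinθ − a·ω_rod·sinφ = -5.217 m/s;  V_Py = rω cosθ + a·ω_rod·cosφ = -1.4123 m/s.
|V_P| = √(V_Px² + V_Py²) = 5.4047 m/s.

5.40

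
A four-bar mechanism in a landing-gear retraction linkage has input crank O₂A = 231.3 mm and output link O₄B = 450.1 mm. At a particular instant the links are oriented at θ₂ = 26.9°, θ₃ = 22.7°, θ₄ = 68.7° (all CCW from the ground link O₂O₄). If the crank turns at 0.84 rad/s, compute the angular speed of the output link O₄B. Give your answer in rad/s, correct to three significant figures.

ω₂ = 0.84 rad/s
Differentiating the loop-closure r₂e^{iθ₂}+r₃e^{iθ₃}=r₁+r₄e^{iθ₄} gives r₂ω₂e^{iθ₂}+r₃ω₃e^{iθ₃}=r₄ω₄e^{iθ₄}.
Eliminating the other unknown: ω₄ = r₂ω₂ sin(θ₂−θ₃) / [r₄ sin(θ₄−θ₃)].
Numerator sine = +0.07324; denominator sine = +0.71934.
Result = 0.2313·0.84·(+0.07324) / (0.4501·(+0.71934)) = +0.043949 rad/s; magnitude 0.043949 rad/s.

0.0439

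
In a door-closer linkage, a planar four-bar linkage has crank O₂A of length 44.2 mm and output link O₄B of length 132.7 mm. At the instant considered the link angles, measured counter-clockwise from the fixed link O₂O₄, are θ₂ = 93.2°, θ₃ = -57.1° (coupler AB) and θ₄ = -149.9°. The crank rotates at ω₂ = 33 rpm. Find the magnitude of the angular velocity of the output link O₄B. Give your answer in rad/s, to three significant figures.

0.571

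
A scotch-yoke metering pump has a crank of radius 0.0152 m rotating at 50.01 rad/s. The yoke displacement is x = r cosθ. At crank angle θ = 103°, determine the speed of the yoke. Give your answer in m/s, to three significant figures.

ω = 50.01 rad/s
x = r cosθ ⇒ ẋ = −rω sinθ.
|v| = rω|sinθ| = 0.0152·50.01·|sin 103°| = 0.74067 m/s.

0.741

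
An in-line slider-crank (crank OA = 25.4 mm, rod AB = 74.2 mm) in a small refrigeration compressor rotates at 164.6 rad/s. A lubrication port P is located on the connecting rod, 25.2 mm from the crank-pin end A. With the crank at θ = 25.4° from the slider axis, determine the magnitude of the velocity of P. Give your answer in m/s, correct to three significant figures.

3.19

ω = 164.6 rad/s.  Crank-pin speed |V_A| = rω = 4.1808 m/s, perpendicular to OA.
Rod angle: sinφ = −(r/L) sinθ ⇒ φ = -8.443°; ω_rod = −rω cosθ/√(L²−r²sin²θ) = -51.457 rad/s.
V_P = V_A + ω_rod × AP, with AP = 0.0252 m along the rod.
Components: V_Px = −rω sinθ − a·ω_rod·sinφ = -1.9837 m/s;  V_Py = rω cosθ + a·ω_rod·cosφ = +2.494 m/s.
|V_P| = √(V_Px² + V_Py²) = 3.1867 m/s.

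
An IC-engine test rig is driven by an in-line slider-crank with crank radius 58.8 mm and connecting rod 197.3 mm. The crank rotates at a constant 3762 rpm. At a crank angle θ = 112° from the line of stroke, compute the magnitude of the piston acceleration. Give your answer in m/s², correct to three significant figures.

5420

ω = 2π·3762/60 = 394 rad/s
x(θ) = r cosθ + √(L² − r² sin²θ); with ω constant, a = ω²·d²x/dθ².
d²x/dθ² = −r cosθ − r²(cos2θ)/√u − r⁴ sin²2θ/(4u^{3/2}),  u = L² − r² sin²θ = 0.035955 m².
Substituting r = 0.0588 m, L = 0.1973 m, θ = 112°: d²x/dθ² = +0.034932 m.
a = ω²·d²x/dθ² = (394)²·(+0.034932) = +5421.4 m/s²;  |a| = 5421.4 m/s².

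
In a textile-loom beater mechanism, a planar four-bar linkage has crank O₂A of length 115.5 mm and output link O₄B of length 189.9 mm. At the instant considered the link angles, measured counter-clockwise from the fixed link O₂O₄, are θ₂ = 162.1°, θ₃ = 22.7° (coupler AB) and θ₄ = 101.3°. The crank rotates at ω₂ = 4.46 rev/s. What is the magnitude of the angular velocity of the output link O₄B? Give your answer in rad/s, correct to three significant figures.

11.3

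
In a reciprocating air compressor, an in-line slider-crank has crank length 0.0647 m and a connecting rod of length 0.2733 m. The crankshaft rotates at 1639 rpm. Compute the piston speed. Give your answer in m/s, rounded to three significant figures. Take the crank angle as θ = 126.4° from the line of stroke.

7.66

ω = 2π·1639/60 = 171.6 rad/s
For an in-line slider-crank, x = r cosθ + √(L² − r² sin²θ), so v = −rω sinθ·[1 + r cosθ/√(L² − r² sin²θ)].
With r = 0.0647 m, L = 0.2733 m, θ = 126.4°: √(L² − r² sin²θ) = 0.26829 m.
v = −0.0647·171.6·0.80489·[1 + 0.0647·-0.59342/0.26829] = -7.6591 m/s.
|v| = 7.6591 m/s.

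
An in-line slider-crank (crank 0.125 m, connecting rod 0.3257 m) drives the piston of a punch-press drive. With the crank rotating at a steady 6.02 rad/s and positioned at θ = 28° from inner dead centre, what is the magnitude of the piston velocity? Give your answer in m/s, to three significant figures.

ω = 6.02 rad/s
For an in-line slider-crank, x = r cosθ + √(L² − r² sin²θ), so v = −rω sinθ·[1 + r cosθ/√(L² − r² sin²θ)].
With r = 0.125 m, L = 0.3257 m, θ = 28°: √(L² − r² sin²θ) = 0.32037 m.
v = −0.125·6.02·0.46947·[1 + 0.125·0.88295/0.32037] = -0.47498 m/s.
|v| = 0.47498 m/s.

0.475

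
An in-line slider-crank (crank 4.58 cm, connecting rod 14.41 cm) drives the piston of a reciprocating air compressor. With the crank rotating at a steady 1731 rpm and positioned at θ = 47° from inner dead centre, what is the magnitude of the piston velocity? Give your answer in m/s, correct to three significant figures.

7.43

ω = 2π·1731/60 = 181.3 rad/s
For an in-line slider-crank, x = r cosθ + √(L² − r² sin²θ), so v = −rω sinθ·[1 + r cosθ/√(L² − r² sin²θ)].
With r = 0.0458 m, L = 0.1441 m, θ = 47°: √(L² − r² sin²θ) = 0.14015 m.
v = −0.0458·181.3·0.73135·[1 + 0.0458·0.68200/0.14015] = -7.425 m/s.
|v| = 7.425 m/s.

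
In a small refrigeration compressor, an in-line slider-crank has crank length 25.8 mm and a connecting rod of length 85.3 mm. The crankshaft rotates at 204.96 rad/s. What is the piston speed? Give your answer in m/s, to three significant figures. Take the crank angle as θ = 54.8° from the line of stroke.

5.10

ω = 205 rad/s
For an in-line slider-crank, x = r cosθ + √(L² − r² sin²θ), so v = −rω sinθ·[1 + r cosθ/√(L² − r² sin²θ)].
With r = 0.0258 m, L = 0.0853 m, θ = 54.8°: √(L² − r² sin²θ) = 0.082654 m.
v = −0.0258·205·0.81714·[1 + 0.0258·0.57643/0.082654] = -5.0985 m/s.
|v| = 5.0985 m/s.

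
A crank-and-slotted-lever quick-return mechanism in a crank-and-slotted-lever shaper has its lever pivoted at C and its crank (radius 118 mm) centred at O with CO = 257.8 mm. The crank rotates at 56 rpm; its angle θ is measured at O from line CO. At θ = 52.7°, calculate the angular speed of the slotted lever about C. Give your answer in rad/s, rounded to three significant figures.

ω = 5.864 rad/s (from 56 rpm).
Crank pin A relative to C: A = (d + r cosθ, r sinθ); lever angle φ = atan2(r sinθ, d + r cosθ).
Differentiating tanφ: φ̇ = rω(d cosθ + r)/(d² + r² + 2dr cosθ).
d² + r² + 2dr cosθ = |CA|² = 0.117254 m²;  d cosθ + r = +0.27422 m.
|ω_lever| = |0.118·5.864·+0.27422| / 0.117254 = 1.6184 rad/s.

1.62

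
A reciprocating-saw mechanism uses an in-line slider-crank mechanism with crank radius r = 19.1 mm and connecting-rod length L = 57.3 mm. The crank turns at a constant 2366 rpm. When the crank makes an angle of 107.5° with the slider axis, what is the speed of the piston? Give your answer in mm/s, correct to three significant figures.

4040

ω = 2π·2366/60 = 247.8 rad/s
For an in-line slider-crank, x = r cosθ + √(L² − r² sin²θ), so v = −rω sinθ·[1 + r cosθ/√(L² − r² sin²θ)].
With r = 0.0191 m, L = 0.0573 m, θ = 107.5°: √(L² − r² sin²θ) = 0.054327 m.
v = −0.0191·247.8·0.95372·[1 + 0.0191·-0.30071/0.054327] = -4.0362 m/s.
|v| = 4.0362 m/s = 4036.2 mm/s.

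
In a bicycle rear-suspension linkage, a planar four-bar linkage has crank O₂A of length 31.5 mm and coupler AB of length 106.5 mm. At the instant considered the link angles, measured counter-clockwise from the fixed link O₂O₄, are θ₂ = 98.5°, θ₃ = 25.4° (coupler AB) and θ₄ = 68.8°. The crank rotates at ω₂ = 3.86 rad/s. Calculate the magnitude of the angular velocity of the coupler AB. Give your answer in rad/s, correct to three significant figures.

0.823

ω₂ = 3.86 rad/s
Differentiating the loop-closure r₂e^{iθ₂}+r₃e^{iθ₃}=r₁+r₄e^{iθ₄} gives r₂ω₂e^{iθ₂}+r₃ω₃e^{iθ₃}=r₄ω₄e^{iθ₄}.
Eliminating the other unknown: ω₃ = r₂ω₂ sin(θ₄−θ₂) / [r₃ sin(θ₃−θ₄)].
Numerator sine = -0.49546; denominator sine = -0.68709.
Result = 0.0315·3.86·(-0.49546) / (0.1065·(-0.68709)) = +0.82327 rad/s; magnitude 0.82327 rad/s.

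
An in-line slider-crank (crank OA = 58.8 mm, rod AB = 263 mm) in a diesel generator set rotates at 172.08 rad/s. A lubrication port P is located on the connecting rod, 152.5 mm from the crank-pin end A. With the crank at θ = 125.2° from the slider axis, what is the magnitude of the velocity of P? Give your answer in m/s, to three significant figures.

8.02

ω = 172.1 rad/s.  Crank-pin speed |V_A| = rω = 10.118 m/s, perpendicular to OA.
Rod angle: sinφ = −(r/L) sinθ ⇒ φ = -10.527°; ω_rod = −rω cosθ/√(L²−r²sin²θ) = +22.556 rad/s.
V_P = V_A + ω_rod × AP, with AP = 0.1525 m along the rod.
Components: V_Px = −rω sinθ − a·ω_rod·sinφ = -7.6397 m/s;  V_Py = rω cosθ + a·ω_rod·cosφ = -2.4505 m/s.
|V_P| = √(V_Px² + V_Py²) = 8.0231 m/s.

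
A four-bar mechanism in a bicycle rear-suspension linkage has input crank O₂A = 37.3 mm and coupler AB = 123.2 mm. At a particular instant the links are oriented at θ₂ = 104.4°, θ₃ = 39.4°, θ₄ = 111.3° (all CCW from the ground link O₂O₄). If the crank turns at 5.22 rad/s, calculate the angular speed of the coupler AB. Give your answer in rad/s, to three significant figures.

ω₂ = 5.22 rad/s
Differentiating the loop-closure r₂e^{iθ₂}+r₃e^{iθ₃}=r₁+r₄e^{iθ₄} gives r₂ω₂e^{iθ₂}+r₃ω₃e^{iθ₃}=r₄ω₄e^{iθ₄}.
Eliminating the other unknown: ω₃ = r₂ω₂ sin(θ₄−θ₂) / [r₃ sin(θ₃−θ₄)].
Numerator sine = +0.12014; denominator sine = -0.95052.
Result = 0.0373·5.22·(+0.12014) / (0.1232·(-0.95052)) = -0.19975 rad/s; magnitude 0.19975 rad/s.

0.200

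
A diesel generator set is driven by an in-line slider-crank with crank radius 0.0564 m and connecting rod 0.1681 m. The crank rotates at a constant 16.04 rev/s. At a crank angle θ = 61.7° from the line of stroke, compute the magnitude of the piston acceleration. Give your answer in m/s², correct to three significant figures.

ω = 2π·16 = 100.8 rad/s
x(θ) = r cosθ + √(L² − r² sin²θ); with ω constant, a = ω²·d²x/dθ².
d²x/dθ² = −r cosθ − r²(cos2θ)/√u − r⁴ sin²2θ/(4u^{3/2}),  u = L² − r² sin²θ = 0.0257916 m².
Substituting r = 0.0564 m, L = 0.1681 m, θ = 61.7°: d²x/dθ² = -0.016261 m.
a = ω²·d²x/dθ² = (100.8)²·(-0.016261) = -165.16 m/s²;  |a| = 165.16 m/s².

165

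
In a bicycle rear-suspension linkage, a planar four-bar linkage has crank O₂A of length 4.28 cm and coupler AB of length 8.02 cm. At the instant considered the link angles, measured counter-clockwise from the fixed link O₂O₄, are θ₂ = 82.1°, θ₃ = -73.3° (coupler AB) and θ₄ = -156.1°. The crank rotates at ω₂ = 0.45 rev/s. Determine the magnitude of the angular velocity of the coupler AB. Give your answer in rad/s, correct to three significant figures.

1.29

ω₂ = 2.827 rad/s (from 0.45 rev/s).
Differentiating the loop-closure r₂e^{iθ₂}+r₃e^{iθ₃}=r₁+r₄e^{iθ₄} gives r₂ω₂e^{iθ₂}+r₃ω₃e^{iθ₃}=r₄ω₄e^{iθ₄}.
Eliminating the other unknown: ω₃ = r₂ω₂ sin(θ₄−θ₂) / [r₃ sin(θ₃−θ₄)].
Numerator sine = +0.84989; denominator sine = +0.99211.
Result = 0.0428·2.827·(+0.84989) / (0.0802·(+0.99211)) = +1.2926 rad/s; magnitude 1.2926 rad/s.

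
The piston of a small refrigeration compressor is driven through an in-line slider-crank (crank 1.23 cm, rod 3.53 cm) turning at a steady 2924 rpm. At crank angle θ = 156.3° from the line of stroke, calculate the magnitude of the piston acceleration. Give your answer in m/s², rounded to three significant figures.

ω = 2π·2924/60 = 306.2 rad/s
x(θ) = r cosθ + √(L² − r² sin²θ); with ω constant, a = ω²·d²x/dθ².
d²x/dθ² = −r cosθ − r²(cos2θ)/√u − r⁴ sin²2θ/(4u^{3/2}),  u = L² − r² sin²θ = 0.00122165 m².
Substituting r = 0.0123 m, L = 0.0353 m, θ = 156.3°: d²x/dθ² = +0.0082602 m.
a = ω²·d²x/dθ² = (306.2)²·(+0.0082602) = +774.46 m/s²;  |a| = 774.46 m/s².

774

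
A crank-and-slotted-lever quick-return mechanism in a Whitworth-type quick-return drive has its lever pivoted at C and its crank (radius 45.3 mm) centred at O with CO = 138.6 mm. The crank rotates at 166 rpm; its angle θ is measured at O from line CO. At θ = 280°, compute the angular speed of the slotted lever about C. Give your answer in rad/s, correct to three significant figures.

2.33

ω = 17.38 rad/s (from 166 rpm).
Crank pin A relative to C: A = (d + r cosθ, r sinθ); lever angle φ = atan2(r sinθ, d + r cosθ).
Differentiating tanφ: φ̇ = rω(d cosθ + r)/(d² + r² + 2dr cosθ).
d² + r² + 2dr cosθ = |CA|² = 0.0234426 m²;  d cosθ + r = +0.069368 m.
|ω_lever| = |0.0453·17.38·+0.069368| / 0.0234426 = 2.3302 rad/s.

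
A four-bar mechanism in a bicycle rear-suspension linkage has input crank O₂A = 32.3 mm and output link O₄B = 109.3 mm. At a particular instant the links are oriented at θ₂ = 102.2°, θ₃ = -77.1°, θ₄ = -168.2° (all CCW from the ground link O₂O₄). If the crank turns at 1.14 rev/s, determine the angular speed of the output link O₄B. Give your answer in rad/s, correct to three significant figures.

0.0259

ω₂ = 7.163 rad/s (from 1.14 rev/s).
Differentiating the loop-closure r₂e^{iθ₂}+r₃e^{iθ₃}=r₁+r₄e^{iθ₄} gives r₂ω₂e^{iθ₂}+r₃ω₃e^{iθ₃}=r₄ω₄e^{iθ₄}.
Eliminating the other unknown: ω₄ = r₂ω₂ sin(θ₂−θ₃) / [r₄ sin(θ₄−θ₃)].
Numerator sine = +0.01222; denominator sine = -0.99982.
Result = 0.0323·7.163·(+0.01222) / (0.1093·(-0.99982)) = -0.025865 rad/s; magnitude 0.025865 rad/s.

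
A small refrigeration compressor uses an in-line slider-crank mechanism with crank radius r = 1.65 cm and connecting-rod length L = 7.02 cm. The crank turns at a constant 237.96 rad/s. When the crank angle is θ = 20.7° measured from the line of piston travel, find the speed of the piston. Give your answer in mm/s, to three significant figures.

1690

ω = 238 rad/s
For an in-line slider-crank, x = r cosθ + √(L² − r² sin²θ), so v = −rω sinθ·[1 + r cosθ/√(L² − r² sin²θ)].
With r = 0.0165 m, L = 0.0702 m, θ = 20.7°: √(L² − r² sin²θ) = 0.069957 m.
v = −0.0165·238·0.35347·[1 + 0.0165·0.93544/0.069957] = -1.6941 m/s.
|v| = 1.6941 m/s = 1694.1 mm/s.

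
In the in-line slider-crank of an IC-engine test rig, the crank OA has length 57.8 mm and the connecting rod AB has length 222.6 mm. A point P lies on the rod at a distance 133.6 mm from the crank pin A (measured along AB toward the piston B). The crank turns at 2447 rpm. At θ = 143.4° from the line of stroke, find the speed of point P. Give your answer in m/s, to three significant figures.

ω = 256.2 rad/s.  Crank-pin speed |V_A| = rω = 14.811 m/s, perpendicular to OA.
Rod angle: sinφ = −(r/L) sinθ ⇒ φ = -8.906°; ω_rod = −rω cosθ/√(L²−r²sin²θ) = +54.069 rad/s.
V_P = V_A + ω_rod × AP, with AP = 0.1336 m along the rod.
Components: V_Px = −rω sinθ − a·ω_rod·sinφ = -7.7125 m/s;  V_Py = rω cosθ + a·ω_rod·cosφ = -4.7541 m/s.
|V_P| = √(V_Px² + V_Py²) = 9.06 m/s.

9.06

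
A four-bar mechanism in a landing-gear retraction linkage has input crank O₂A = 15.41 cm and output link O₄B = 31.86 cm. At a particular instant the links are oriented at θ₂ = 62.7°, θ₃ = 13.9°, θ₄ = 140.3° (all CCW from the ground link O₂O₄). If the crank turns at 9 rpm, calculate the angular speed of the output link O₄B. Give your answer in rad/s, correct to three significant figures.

ω₂ = 0.9425 rad/s (from 9 rpm).
Differentiating the loop-closure r₂e^{iθ₂}+r₃e^{iθ₃}=r₁+r₄e^{iθ₄} gives r₂ω₂e^{iθ₂}+r₃ω₃e^{iθ₃}=r₄ω₄e^{iθ₄}.
Eliminating the other unknown: ω₄ = r₂ω₂ sin(θ₂−θ₃) / [r₄ sin(θ₄−θ₃)].
Numerator sine = +0.75241; denominator sine = +0.80489.
Result = 0.1541·0.9425·(+0.75241) / (0.3186·(+0.80489)) = +0.42613 rad/s; magnitude 0.42613 rad/s.

0.426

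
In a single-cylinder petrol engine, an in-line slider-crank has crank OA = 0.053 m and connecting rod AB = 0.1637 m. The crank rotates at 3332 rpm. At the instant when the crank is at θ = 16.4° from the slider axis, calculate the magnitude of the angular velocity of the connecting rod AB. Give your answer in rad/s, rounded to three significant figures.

ω = 348.9 rad/s (converted from 3332 rpm).
The rod makes angle φ with the slider axis where L sinφ = r sinθ; differentiating, L cosφ·φ̇ = r ω cosθ.
L cosφ = √(L² − r² sin²θ) = 0.16301 m.
|ω_rod| = r ω |cosθ| / √(L² − r² sin²θ) = 0.053·348.9·0.95931/0.16301 = 108.83 rad/s.

109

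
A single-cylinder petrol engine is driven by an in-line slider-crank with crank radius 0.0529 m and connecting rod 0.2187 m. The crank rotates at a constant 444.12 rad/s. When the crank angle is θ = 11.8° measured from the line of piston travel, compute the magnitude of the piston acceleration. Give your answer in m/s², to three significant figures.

ω = 444.1 rad/s
x(θ) = r cosθ + √(L² − r² sin²θ); with ω constant, a = ω²·d²x/dθ².
d²x/dθ² = −r cosθ − r²(cos2θ)/√u − r⁴ sin²2θ/(4u^{3/2}),  u = L² − r² sin²θ = 0.0477127 m².
Substituting r = 0.0529 m, L = 0.2187 m, θ = 11.8°: d²x/dθ² = -0.063552 m.
a = ω²·d²x/dθ² = (444.1)²·(-0.063552) = -12535 m/s²;  |a| = 12535 m/s².

12500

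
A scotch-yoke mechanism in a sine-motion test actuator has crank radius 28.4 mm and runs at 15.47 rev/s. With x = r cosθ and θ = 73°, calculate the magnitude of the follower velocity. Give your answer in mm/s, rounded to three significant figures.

2640

ω = 97.2 rad/s (from 15.47 rev/s).
x = r cosθ ⇒ ẋ = −rω sinθ.
|v| = rω|sinθ| = 0.0284·97.2·|sin 73°| = 2.6399 m/s = 2639.9 mm/s.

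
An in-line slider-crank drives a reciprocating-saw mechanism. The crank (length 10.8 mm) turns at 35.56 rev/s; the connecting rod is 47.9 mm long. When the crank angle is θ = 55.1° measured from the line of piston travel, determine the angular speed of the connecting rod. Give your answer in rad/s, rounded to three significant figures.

29.3

ω = 223.4 rad/s (converted from 35.56 rev/s).
The rod makes angle φ with the slider axis where L sinφ = r sinθ; differentiating, L cosφ·φ̇ = r ω cosθ.
L cosφ = √(L² − r² sin²θ) = 0.047074 m.
|ω_rod| = r ω |cosθ| / √(L² − r² sin²θ) = 0.0108·223.4·0.57215/0.047074 = 29.329 rad/s.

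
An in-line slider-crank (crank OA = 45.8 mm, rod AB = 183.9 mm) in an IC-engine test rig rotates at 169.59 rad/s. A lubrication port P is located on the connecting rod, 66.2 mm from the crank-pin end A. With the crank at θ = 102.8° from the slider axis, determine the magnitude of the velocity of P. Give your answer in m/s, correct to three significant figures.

7.50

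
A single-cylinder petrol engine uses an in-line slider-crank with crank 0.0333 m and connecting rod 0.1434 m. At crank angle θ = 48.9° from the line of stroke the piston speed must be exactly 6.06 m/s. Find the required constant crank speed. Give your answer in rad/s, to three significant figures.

209

For an in-line slider-crank, |v_piston| = rω|sinθ|·[1 + r cosθ/√(L² − r² sin²θ)].
With r = 0.0333 m, L = 0.1434 m, θ = 48.9°: the bracketed kinematic factor |dx/dθ| = 0.028984 m.
ω = v/|dx/dθ| = 6.06/0.028984 = 209.08 rad/s.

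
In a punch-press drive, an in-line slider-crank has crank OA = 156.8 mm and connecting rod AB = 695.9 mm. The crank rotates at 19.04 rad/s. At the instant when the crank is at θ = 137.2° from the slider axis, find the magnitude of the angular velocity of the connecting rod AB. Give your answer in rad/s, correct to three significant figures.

3.19

ω = 19.04 rad/s
The rod makes angle φ with the slider axis where L sinφ = r sinθ; differentiating, L cosφ·φ̇ = r ω cosθ.
L cosφ = √(L² − r² sin²θ) = 0.6877 m.
|ω_rod| = r ω |cosθ| / √(L² − r² sin²θ) = 0.1568·19.04·0.73373/0.6877 = 3.1853 rad/s.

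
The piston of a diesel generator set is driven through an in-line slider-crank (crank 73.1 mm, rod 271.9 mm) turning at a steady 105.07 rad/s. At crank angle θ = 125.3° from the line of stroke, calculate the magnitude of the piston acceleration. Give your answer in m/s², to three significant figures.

536

ω = 105.1 rad/s
x(θ) = r cosθ + √(L² − r² sin²θ); with ω constant, a = ω²·d²x/dθ².
d²x/dθ² = −r cosθ − r²(cos2θ)/√u − r⁴ sin²2θ/(4u^{3/2}),  u = L² − r² sin²θ = 0.0703703 m².
Substituting r = 0.0731 m, L = 0.2719 m, θ = 125.3°: d²x/dθ² = +0.048592 m.
a = ω²·d²x/dθ² = (105.1)²·(+0.048592) = +536.44 m/s²;  |a| = 536.44 m/s².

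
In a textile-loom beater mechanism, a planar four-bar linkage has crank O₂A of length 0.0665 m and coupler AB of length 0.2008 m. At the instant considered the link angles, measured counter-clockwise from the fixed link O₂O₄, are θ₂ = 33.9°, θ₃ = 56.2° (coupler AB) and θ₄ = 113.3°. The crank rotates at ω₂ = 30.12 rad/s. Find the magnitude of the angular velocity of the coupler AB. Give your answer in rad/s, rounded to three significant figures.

11.7

ω₂ = 30.12 rad/s
Differentiating the loop-closure r₂e^{iθ₂}+r₃e^{iθ₃}=r₁+r₄e^{iθ₄} gives r₂ω₂e^{iθ₂}+r₃ω₃e^{iθ₃}=r₄ω₄e^{iθ₄}.
Eliminating the other unknown: ω₃ = r₂ω₂ sin(θ₄−θ₂) / [r₃ sin(θ₃−θ₄)].
Numerator sine = +0.98294; denominator sine = -0.83962.
Result = 0.0665·30.12·(+0.98294) / (0.2008·(-0.83962)) = -11.678 rad/s; magnitude 11.678 rad/s.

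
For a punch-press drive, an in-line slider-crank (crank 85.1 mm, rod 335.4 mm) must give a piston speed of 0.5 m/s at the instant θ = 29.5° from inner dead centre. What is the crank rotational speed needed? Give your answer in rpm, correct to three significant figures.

For an in-line slider-crank, |v_piston| = rω|sinθ|·[1 + r cosθ/√(L² − r² sin²θ)].
With r = 0.0851 m, L = 0.3354 m, θ = 29.5°: the bracketed kinematic factor |dx/dθ| = 0.051232 m.
ω = v/|dx/dθ| = 0.5/0.051232 = 9.7595 rad/s.
N = 60ω/(2π) = 93.196 rpm.

93.2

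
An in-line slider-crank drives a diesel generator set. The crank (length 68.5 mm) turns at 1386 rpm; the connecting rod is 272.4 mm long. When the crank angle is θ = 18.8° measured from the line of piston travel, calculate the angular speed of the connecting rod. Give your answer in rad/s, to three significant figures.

34.7

ω = 145.1 rad/s (converted from 1386 rpm).
The rod makes angle φ with the slider axis where L sinφ = r sinθ; differentiating, L cosφ·φ̇ = r ω cosθ.
L cosφ = √(L² − r² sin²θ) = 0.2715 m.
|ω_rod| = r ω |cosθ| / √(L² − r² sin²θ) = 0.0685·145.1·0.94665/0.2715 = 34.665 rad/s.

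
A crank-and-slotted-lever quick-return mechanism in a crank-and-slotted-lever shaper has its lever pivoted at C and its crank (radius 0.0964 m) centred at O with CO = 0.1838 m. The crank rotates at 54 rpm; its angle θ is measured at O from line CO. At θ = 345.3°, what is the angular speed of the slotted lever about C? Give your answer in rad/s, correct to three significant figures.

1.93

ω = 5.655 rad/s (from 54 rpm).
Crank pin A relative to C: A = (d + r cosθ, r sinθ); lever angle φ = atan2(r sinθ, d + r cosθ).
Differentiating tanφ: φ̇ = rω(d cosθ + r)/(d² + r² + 2dr cosθ).
d² + r² + 2dr cosθ = |CA|² = 0.0773521 m²;  d cosθ + r = +0.27418 m.
|ω_lever| = |0.0964·5.655·+0.27418| / 0.0773521 = 1.9323 rad/s.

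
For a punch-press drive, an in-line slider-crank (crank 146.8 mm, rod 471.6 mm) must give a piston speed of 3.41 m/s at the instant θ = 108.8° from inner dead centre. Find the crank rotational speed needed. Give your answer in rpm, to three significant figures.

For an in-line slider-crank, |v_piston| = rω|sinθ|·[1 + r cosθ/√(L² − r² sin²θ)].
With r = 0.1468 m, L = 0.4716 m, θ = 108.8°: the bracketed kinematic factor |dx/dθ| = 0.12438 m.
ω = v/|dx/dθ| = 3.41/0.12438 = 27.416 rad/s.
N = 60ω/(2π) = 261.8 rpm.

262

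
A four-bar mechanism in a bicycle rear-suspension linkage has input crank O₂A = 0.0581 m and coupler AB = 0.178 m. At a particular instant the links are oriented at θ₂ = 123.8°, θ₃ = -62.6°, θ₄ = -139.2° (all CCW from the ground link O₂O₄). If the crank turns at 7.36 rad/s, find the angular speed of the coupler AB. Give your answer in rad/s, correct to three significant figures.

2.45

ω₂ = 7.36 rad/s
Differentiating the loop-closure r₂e^{iθ₂}+r₃e^{iθ₃}=r₁+r₄e^{iθ₄} gives r₂ω₂e^{iθ₂}+r₃ω₃e^{iθ₃}=r₄ω₄e^{iθ₄}.
Eliminating the other unknown: ω₃ = r₂ω₂ sin(θ₄−θ₂) / [r₃ sin(θ₃−θ₄)].
Numerator sine = +0.99255; denominator sine = +0.97278.
Result = 0.0581·7.36·(+0.99255) / (0.178·(+0.97278)) = +2.4512 rad/s; magnitude 2.4512 rad/s.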